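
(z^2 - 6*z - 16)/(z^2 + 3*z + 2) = (z - 8)/(z + 1)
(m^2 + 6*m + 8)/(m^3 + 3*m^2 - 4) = (m + 4)/(m^2 + m - 2)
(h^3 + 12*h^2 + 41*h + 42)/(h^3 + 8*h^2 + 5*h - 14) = (h + 3)/(h - 1)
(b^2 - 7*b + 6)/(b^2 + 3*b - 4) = (b - 6)/(b + 4)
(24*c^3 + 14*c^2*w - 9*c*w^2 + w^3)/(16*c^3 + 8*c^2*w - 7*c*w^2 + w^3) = (-6*c + w)/(-4*c + w)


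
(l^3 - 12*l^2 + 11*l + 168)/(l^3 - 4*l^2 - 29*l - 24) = (l - 7)/(l + 1)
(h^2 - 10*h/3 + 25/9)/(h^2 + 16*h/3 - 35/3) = (h - 5/3)/(h + 7)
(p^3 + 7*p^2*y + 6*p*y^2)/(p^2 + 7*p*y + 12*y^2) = p*(p^2 + 7*p*y + 6*y^2)/(p^2 + 7*p*y + 12*y^2)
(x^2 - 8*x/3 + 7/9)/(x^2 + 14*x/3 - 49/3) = (x - 1/3)/(x + 7)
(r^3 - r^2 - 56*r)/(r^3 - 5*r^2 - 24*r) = (r + 7)/(r + 3)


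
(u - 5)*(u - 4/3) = u^2 - 19*u/3 + 20/3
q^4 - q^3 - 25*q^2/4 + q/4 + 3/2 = (q - 3)*(q - 1/2)*(q + 1/2)*(q + 2)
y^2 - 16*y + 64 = (y - 8)^2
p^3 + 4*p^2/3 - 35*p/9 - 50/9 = (p - 2)*(p + 5/3)^2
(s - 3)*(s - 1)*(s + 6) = s^3 + 2*s^2 - 21*s + 18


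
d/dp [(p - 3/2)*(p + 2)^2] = (p + 2)*(3*p - 1)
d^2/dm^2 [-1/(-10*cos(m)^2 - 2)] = 5*(-10*sin(m)^4 + 3*sin(m)^2 + 6)/(5*cos(m)^2 + 1)^3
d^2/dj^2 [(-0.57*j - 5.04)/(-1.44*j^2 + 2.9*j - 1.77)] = ((0.57*j + 5.04)*(2.88*j - 2.9)*(5.76*j - 5.8) - (4.9248*j + 11.2092)*(1.44*j^2 - 2.9*j + 1.77))/(1.44*j^2 - 2.9*j + 1.77)^3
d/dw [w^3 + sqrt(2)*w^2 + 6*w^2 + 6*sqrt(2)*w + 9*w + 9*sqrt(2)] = 3*w^2 + 2*sqrt(2)*w + 12*w + 6*sqrt(2) + 9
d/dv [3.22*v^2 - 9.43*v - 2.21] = 6.44*v - 9.43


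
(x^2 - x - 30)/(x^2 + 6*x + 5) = (x - 6)/(x + 1)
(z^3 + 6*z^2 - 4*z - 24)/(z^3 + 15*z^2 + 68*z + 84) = (z - 2)/(z + 7)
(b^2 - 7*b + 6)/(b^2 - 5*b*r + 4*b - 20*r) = (b^2 - 7*b + 6)/(b^2 - 5*b*r + 4*b - 20*r)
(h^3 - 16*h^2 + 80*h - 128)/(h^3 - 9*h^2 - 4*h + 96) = (h - 4)/(h + 3)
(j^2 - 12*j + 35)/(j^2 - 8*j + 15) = (j - 7)/(j - 3)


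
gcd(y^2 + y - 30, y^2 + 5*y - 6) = y + 6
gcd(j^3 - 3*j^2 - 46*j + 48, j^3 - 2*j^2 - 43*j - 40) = j - 8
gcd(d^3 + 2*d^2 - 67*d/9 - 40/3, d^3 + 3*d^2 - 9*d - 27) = d + 3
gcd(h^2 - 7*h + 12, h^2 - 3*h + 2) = 1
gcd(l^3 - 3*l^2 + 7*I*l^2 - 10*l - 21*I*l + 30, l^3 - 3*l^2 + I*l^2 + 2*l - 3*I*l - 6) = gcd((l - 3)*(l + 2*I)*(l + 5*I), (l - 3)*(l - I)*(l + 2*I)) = l^2 + l*(-3 + 2*I) - 6*I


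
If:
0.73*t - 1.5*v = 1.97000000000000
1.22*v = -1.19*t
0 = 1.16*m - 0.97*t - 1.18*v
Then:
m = -0.14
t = 0.90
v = -0.88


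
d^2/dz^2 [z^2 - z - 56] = 2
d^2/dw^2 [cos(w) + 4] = -cos(w)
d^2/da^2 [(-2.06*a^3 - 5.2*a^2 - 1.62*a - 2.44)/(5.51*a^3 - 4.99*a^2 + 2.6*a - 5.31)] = (-429.024028*a^6 - 118.030812*a^5 - 897.982332*a^4 - 1144.46244*a^3 - 145.702128*a^2 - 329.353152*a - 241.654808)/(167.284151*a^9 - 454.490697*a^8 + 648.407433*a^7 - 1036.808332*a^6 + 1181.951094*a^5 - 954.282153*a^4 + 897.009173*a^3 - 529.782417*a^2 + 219.92958*a - 149.721291)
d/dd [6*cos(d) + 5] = -6*sin(d)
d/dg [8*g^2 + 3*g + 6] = 16*g + 3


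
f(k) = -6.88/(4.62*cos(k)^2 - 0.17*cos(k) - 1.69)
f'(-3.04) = -0.70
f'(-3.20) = 0.40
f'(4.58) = -3.76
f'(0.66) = -26.82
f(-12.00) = -4.72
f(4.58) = 4.34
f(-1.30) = 4.90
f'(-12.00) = -13.27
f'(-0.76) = 82.05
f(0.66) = -6.50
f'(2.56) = 10.59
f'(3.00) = 1.00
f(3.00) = -2.29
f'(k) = -6.88*(9.24*sin(k)*cos(k) - 0.17*sin(k))/(4.62*cos(k)^2 - 0.17*cos(k) - 1.69)^2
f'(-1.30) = 7.73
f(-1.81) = 4.95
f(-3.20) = -2.23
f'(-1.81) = -8.16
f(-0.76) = -11.20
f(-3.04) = -2.25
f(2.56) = -4.10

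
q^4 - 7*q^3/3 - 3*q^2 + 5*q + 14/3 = (q - 7/3)*(q - 2)*(q + 1)^2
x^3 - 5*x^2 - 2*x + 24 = (x - 4)*(x - 3)*(x + 2)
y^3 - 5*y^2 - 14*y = y*(y - 7)*(y + 2)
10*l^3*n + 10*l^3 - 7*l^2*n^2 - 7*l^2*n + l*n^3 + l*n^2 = (-5*l + n)*(-2*l + n)*(l*n + l)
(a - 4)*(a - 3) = a^2 - 7*a + 12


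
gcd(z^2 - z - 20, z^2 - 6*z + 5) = z - 5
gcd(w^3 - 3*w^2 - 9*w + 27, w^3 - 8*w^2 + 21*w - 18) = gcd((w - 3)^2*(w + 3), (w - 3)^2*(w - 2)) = w^2 - 6*w + 9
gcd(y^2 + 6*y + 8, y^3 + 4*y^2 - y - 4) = y + 4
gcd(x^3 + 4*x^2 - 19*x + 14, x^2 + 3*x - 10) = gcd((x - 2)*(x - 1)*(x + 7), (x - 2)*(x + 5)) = x - 2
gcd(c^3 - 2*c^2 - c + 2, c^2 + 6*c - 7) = c - 1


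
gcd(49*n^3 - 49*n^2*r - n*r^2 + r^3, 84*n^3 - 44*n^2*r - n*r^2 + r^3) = 7*n + r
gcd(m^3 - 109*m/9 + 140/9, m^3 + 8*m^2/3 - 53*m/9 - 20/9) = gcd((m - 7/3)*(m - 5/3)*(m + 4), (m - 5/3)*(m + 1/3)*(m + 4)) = m^2 + 7*m/3 - 20/3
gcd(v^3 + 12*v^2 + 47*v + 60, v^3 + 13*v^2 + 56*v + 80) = v^2 + 9*v + 20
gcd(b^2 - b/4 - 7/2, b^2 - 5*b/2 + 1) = b - 2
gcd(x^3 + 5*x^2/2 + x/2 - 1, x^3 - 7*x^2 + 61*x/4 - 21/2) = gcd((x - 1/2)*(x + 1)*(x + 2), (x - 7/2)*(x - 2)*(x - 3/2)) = 1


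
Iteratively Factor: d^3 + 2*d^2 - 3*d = (d + 3)*(d^2 - d) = d*(d + 3)*(d - 1)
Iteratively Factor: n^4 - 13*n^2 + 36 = (n - 3)*(n^3 + 3*n^2 - 4*n - 12) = (n - 3)*(n + 2)*(n^2 + n - 6) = (n - 3)*(n + 2)*(n + 3)*(n - 2)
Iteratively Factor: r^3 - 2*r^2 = (r)*(r^2 - 2*r) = r^2*(r - 2)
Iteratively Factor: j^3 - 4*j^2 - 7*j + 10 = (j - 1)*(j^2 - 3*j - 10) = (j - 1)*(j + 2)*(j - 5)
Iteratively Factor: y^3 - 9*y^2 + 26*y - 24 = (y - 4)*(y^2 - 5*y + 6) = (y - 4)*(y - 3)*(y - 2)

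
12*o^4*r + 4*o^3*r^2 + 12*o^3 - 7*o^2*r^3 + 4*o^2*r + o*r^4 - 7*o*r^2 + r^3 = (-6*o + r)*(-2*o + r)*(o + r)*(o*r + 1)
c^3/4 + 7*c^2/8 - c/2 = c*(c/4 + 1)*(c - 1/2)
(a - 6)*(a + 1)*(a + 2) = a^3 - 3*a^2 - 16*a - 12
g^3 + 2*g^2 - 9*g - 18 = (g - 3)*(g + 2)*(g + 3)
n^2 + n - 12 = (n - 3)*(n + 4)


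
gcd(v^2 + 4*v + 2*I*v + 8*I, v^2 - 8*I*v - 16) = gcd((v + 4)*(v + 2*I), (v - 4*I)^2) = 1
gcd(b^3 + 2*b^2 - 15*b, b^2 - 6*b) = b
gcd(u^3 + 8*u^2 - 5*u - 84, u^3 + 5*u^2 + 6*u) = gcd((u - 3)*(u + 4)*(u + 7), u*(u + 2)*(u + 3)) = 1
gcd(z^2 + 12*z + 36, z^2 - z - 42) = z + 6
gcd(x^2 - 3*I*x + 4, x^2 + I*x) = x + I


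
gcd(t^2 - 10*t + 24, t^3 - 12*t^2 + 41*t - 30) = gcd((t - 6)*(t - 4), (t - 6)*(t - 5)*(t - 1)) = t - 6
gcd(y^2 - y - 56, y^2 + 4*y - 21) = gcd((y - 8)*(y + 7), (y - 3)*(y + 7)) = y + 7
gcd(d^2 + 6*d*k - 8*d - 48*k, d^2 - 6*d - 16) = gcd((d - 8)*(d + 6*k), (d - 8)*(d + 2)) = d - 8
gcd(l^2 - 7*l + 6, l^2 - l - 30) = l - 6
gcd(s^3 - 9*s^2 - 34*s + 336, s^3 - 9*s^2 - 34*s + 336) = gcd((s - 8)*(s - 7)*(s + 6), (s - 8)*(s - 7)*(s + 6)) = s^3 - 9*s^2 - 34*s + 336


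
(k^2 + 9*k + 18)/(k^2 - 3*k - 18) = (k + 6)/(k - 6)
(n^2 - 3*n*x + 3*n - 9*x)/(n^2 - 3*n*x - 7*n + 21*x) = (n + 3)/(n - 7)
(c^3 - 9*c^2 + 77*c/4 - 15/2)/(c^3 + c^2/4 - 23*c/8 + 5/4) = 2*(2*c^2 - 17*c + 30)/(4*c^2 + 3*c - 10)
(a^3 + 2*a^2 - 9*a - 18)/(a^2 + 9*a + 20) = (a^3 + 2*a^2 - 9*a - 18)/(a^2 + 9*a + 20)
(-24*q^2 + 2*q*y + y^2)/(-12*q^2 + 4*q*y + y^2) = (-4*q + y)/(-2*q + y)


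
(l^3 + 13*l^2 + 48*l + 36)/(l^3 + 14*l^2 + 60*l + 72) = (l + 1)/(l + 2)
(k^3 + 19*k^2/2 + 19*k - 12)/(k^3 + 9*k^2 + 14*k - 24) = (k - 1/2)/(k - 1)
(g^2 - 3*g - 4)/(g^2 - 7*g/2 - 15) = 2*(-g^2 + 3*g + 4)/(-2*g^2 + 7*g + 30)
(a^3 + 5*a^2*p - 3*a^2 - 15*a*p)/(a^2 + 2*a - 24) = a*(a^2 + 5*a*p - 3*a - 15*p)/(a^2 + 2*a - 24)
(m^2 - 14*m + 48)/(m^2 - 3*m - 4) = (-m^2 + 14*m - 48)/(-m^2 + 3*m + 4)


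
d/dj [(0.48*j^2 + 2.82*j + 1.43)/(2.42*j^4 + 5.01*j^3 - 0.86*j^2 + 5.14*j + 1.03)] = (-2.3232*j^5 - 22.878*j^4 - 42.0988*j^3 - 16.6005*j^2 + 3.4484*j - 4.4456)/(5.8564*j^8 + 24.2484*j^7 + 20.9377*j^6 + 16.2604*j^5 + 57.2276*j^4 + 1.4798*j^3 + 24.648*j^2 + 10.5884*j + 1.0609)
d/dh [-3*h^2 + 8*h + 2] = 8 - 6*h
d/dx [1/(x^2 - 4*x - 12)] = 2*(2 - x)/(-x^2 + 4*x + 12)^2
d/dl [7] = 0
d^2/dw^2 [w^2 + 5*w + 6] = 2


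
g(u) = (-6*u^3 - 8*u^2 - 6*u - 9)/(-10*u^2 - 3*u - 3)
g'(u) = (20*u + 3)*(-6*u^3 - 8*u^2 - 6*u - 9)/(-10*u^2 - 3*u - 3)^2 + (-18*u^2 - 16*u - 6)/(-10*u^2 - 3*u - 3)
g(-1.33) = 0.06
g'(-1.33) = 1.08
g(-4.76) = -2.25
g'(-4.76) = 0.60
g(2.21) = 2.16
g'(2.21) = 0.47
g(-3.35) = -1.40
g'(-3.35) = 0.62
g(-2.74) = -1.01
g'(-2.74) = 0.64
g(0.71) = 1.91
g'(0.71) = -0.63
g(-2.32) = -0.74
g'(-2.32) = 0.68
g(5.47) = 3.96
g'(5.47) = 0.59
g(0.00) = 3.00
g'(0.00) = -1.00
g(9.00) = 6.05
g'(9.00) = 0.60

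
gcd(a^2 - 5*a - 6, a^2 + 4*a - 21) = 1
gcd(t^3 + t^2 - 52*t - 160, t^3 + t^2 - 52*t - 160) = t^3 + t^2 - 52*t - 160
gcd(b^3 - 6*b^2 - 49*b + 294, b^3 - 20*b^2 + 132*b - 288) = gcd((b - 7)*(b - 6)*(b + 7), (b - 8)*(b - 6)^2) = b - 6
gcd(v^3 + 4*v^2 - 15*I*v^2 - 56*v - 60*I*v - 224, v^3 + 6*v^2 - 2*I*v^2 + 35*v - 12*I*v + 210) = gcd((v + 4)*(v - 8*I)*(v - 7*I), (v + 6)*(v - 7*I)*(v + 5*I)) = v - 7*I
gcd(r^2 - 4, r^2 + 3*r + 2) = r + 2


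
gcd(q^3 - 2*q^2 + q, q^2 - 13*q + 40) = 1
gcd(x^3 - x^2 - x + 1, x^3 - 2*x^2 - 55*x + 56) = x - 1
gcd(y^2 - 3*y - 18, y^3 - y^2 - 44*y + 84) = y - 6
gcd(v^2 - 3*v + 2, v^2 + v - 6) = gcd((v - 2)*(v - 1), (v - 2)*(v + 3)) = v - 2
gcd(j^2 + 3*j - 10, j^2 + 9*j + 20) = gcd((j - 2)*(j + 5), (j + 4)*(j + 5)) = j + 5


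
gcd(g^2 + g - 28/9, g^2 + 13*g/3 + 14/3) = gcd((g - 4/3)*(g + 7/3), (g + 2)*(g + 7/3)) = g + 7/3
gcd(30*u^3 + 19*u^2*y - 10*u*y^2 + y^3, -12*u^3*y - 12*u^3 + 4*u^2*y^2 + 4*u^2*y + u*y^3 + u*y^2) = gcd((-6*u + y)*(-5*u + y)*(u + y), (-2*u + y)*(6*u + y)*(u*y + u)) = 1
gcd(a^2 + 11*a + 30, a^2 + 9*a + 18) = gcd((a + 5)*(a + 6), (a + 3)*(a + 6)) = a + 6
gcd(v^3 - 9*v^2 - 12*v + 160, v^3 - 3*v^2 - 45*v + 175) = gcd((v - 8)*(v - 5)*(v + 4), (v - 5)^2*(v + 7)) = v - 5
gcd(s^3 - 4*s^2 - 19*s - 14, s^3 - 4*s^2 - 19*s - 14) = s^3 - 4*s^2 - 19*s - 14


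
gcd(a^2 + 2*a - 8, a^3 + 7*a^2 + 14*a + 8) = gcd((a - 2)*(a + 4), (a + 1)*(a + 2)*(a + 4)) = a + 4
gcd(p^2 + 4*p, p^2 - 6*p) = p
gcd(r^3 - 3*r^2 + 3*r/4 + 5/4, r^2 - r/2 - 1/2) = r^2 - r/2 - 1/2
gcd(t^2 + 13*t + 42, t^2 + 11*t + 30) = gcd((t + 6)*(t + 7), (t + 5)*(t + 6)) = t + 6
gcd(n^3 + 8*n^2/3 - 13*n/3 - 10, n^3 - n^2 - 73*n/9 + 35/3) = n + 3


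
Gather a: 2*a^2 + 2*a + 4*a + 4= 2*a^2 + 6*a + 4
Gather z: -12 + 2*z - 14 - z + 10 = z - 16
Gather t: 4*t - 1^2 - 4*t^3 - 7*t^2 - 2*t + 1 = -4*t^3 - 7*t^2 + 2*t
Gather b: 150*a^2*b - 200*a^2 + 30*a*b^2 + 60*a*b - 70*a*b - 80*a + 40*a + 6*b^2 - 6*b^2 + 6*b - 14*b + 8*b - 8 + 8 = -200*a^2 + 30*a*b^2 - 40*a + b*(150*a^2 - 10*a)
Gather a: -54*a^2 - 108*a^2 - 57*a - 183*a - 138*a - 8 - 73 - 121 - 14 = -162*a^2 - 378*a - 216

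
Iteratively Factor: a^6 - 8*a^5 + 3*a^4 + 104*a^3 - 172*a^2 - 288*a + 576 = (a + 2)*(a^5 - 10*a^4 + 23*a^3 + 58*a^2 - 288*a + 288) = (a - 2)*(a + 2)*(a^4 - 8*a^3 + 7*a^2 + 72*a - 144) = (a - 4)*(a - 2)*(a + 2)*(a^3 - 4*a^2 - 9*a + 36) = (a - 4)*(a - 2)*(a + 2)*(a + 3)*(a^2 - 7*a + 12) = (a - 4)^2*(a - 2)*(a + 2)*(a + 3)*(a - 3)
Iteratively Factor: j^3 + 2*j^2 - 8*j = (j + 4)*(j^2 - 2*j) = (j - 2)*(j + 4)*(j)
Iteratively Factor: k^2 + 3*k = (k + 3)*(k)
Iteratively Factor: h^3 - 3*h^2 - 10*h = (h)*(h^2 - 3*h - 10) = h*(h - 5)*(h + 2)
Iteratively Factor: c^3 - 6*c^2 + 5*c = (c - 5)*(c^2 - c) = c*(c - 5)*(c - 1)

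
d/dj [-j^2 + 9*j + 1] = 9 - 2*j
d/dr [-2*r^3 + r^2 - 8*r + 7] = -6*r^2 + 2*r - 8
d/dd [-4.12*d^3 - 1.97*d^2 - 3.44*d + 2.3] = -12.36*d^2 - 3.94*d - 3.44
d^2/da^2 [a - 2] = 0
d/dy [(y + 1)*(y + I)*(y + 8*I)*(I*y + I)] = 4*I*y^3 + y^2*(-27 + 6*I) + y*(-36 - 14*I) - 9 - 16*I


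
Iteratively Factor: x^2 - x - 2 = (x - 2)*(x + 1)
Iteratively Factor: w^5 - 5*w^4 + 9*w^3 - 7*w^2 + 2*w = (w)*(w^4 - 5*w^3 + 9*w^2 - 7*w + 2) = w*(w - 2)*(w^3 - 3*w^2 + 3*w - 1) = w*(w - 2)*(w - 1)*(w^2 - 2*w + 1) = w*(w - 2)*(w - 1)^2*(w - 1)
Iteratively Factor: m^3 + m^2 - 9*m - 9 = (m + 1)*(m^2 - 9) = (m + 1)*(m + 3)*(m - 3)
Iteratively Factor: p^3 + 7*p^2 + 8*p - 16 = (p + 4)*(p^2 + 3*p - 4) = (p - 1)*(p + 4)*(p + 4)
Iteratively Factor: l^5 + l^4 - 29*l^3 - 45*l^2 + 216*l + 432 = (l - 4)*(l^4 + 5*l^3 - 9*l^2 - 81*l - 108) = (l - 4)*(l + 3)*(l^3 + 2*l^2 - 15*l - 36) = (l - 4)*(l + 3)^2*(l^2 - l - 12) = (l - 4)^2*(l + 3)^2*(l + 3)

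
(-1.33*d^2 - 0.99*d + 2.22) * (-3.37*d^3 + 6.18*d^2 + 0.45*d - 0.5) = 4.4821*d^5 - 4.8831*d^4 - 14.1981*d^3 + 13.9391*d^2 + 1.494*d - 1.11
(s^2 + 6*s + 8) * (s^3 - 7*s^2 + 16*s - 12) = s^5 - s^4 - 18*s^3 + 28*s^2 + 56*s - 96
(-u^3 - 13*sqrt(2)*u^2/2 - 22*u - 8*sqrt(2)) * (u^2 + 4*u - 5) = -u^5 - 13*sqrt(2)*u^4/2 - 4*u^4 - 26*sqrt(2)*u^3 - 17*u^3 - 88*u^2 + 49*sqrt(2)*u^2/2 - 32*sqrt(2)*u + 110*u + 40*sqrt(2)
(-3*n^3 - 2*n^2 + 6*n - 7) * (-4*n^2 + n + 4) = 12*n^5 + 5*n^4 - 38*n^3 + 26*n^2 + 17*n - 28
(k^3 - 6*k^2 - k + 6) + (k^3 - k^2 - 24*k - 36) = 2*k^3 - 7*k^2 - 25*k - 30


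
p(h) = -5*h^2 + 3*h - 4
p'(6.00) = -57.00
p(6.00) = -166.00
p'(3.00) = -27.00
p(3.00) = -40.00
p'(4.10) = -38.00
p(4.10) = -75.75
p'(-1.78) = 20.80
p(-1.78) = -25.18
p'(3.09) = -27.90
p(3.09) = -42.47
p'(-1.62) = 19.20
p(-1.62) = -21.98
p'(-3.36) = 36.60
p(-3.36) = -70.53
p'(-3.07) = 33.70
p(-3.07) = -60.33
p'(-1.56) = 18.60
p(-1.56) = -20.85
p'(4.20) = -39.00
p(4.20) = -79.60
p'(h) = 3 - 10*h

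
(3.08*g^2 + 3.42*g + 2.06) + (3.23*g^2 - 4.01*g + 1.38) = 6.31*g^2 - 0.59*g + 3.44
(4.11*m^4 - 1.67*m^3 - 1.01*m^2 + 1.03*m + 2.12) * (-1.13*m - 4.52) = -4.6443*m^5 - 16.6901*m^4 + 8.6897*m^3 + 3.4013*m^2 - 7.0512*m - 9.5824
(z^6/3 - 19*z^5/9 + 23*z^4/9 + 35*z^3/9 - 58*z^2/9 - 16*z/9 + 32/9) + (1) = z^6/3 - 19*z^5/9 + 23*z^4/9 + 35*z^3/9 - 58*z^2/9 - 16*z/9 + 41/9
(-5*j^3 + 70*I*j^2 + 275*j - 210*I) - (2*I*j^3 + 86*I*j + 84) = -5*j^3 - 2*I*j^3 + 70*I*j^2 + 275*j - 86*I*j - 84 - 210*I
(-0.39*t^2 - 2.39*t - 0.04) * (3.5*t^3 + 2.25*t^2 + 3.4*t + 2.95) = -1.365*t^5 - 9.2425*t^4 - 6.8435*t^3 - 9.3665*t^2 - 7.1865*t - 0.118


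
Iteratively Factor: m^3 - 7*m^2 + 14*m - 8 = (m - 1)*(m^2 - 6*m + 8) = (m - 4)*(m - 1)*(m - 2)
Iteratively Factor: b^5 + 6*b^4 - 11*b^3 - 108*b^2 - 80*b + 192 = (b - 4)*(b^4 + 10*b^3 + 29*b^2 + 8*b - 48) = (b - 4)*(b + 4)*(b^3 + 6*b^2 + 5*b - 12) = (b - 4)*(b + 4)^2*(b^2 + 2*b - 3) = (b - 4)*(b - 1)*(b + 4)^2*(b + 3)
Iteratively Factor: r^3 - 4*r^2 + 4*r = (r - 2)*(r^2 - 2*r) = r*(r - 2)*(r - 2)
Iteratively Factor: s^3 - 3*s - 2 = (s - 2)*(s^2 + 2*s + 1) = (s - 2)*(s + 1)*(s + 1)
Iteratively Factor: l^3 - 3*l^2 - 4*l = (l)*(l^2 - 3*l - 4) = l*(l - 4)*(l + 1)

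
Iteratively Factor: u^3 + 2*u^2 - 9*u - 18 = (u + 2)*(u^2 - 9) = (u - 3)*(u + 2)*(u + 3)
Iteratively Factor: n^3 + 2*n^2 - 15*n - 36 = (n + 3)*(n^2 - n - 12) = (n + 3)^2*(n - 4)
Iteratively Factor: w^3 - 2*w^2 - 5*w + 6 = (w + 2)*(w^2 - 4*w + 3) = (w - 3)*(w + 2)*(w - 1)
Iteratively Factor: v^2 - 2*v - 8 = (v + 2)*(v - 4)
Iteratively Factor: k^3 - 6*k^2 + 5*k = (k - 5)*(k^2 - k) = (k - 5)*(k - 1)*(k)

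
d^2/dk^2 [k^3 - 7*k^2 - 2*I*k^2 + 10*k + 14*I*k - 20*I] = 6*k - 14 - 4*I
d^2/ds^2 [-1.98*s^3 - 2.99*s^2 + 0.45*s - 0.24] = -11.88*s - 5.98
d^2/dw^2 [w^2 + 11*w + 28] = 2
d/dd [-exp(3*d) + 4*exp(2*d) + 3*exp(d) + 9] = (-3*exp(2*d) + 8*exp(d) + 3)*exp(d)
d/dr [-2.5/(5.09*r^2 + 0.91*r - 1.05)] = (25.45*r + 2.275)/(5.09*r^2 + 0.91*r - 1.05)^2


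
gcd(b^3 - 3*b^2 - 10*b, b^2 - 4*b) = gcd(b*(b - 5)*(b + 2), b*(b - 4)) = b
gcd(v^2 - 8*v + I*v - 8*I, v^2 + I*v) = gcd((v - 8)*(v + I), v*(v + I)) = v + I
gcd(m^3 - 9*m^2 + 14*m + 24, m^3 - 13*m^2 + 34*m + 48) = m^2 - 5*m - 6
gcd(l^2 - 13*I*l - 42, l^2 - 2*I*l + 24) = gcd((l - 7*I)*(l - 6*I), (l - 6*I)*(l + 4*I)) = l - 6*I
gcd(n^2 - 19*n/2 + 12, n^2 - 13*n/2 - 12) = n - 8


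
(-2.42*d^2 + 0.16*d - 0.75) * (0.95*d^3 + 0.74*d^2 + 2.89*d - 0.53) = -2.299*d^5 - 1.6388*d^4 - 7.5879*d^3 + 1.19*d^2 - 2.2523*d + 0.3975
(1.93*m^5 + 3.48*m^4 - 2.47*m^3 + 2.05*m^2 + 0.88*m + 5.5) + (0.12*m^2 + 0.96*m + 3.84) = 1.93*m^5 + 3.48*m^4 - 2.47*m^3 + 2.17*m^2 + 1.84*m + 9.34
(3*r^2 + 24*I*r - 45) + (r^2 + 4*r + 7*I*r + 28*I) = 4*r^2 + 4*r + 31*I*r - 45 + 28*I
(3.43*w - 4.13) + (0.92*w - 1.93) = 4.35*w - 6.06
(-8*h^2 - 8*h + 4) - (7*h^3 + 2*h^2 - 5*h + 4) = -7*h^3 - 10*h^2 - 3*h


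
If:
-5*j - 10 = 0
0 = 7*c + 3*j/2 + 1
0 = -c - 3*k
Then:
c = 2/7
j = -2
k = -2/21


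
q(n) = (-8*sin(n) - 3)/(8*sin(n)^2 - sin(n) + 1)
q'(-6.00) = 3.93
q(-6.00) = -3.89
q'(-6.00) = 3.93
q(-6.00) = -3.89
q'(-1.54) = 0.00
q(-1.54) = 0.50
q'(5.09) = -0.00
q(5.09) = 0.50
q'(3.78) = 0.69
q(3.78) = 0.40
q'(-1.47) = 0.00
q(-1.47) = 0.50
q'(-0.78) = -0.29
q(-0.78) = 0.46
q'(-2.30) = 0.19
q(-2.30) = 0.48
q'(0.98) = 1.26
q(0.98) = -1.70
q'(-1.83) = -0.01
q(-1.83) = 0.50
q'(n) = (-16*sin(n)*cos(n) + cos(n))*(-8*sin(n) - 3)/(8*sin(n)^2 - sin(n) + 1)^2 - 8*cos(n)/(8*sin(n)^2 - sin(n) + 1)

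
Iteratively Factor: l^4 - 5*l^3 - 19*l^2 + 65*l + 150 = (l - 5)*(l^3 - 19*l - 30) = (l - 5)^2*(l^2 + 5*l + 6) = (l - 5)^2*(l + 3)*(l + 2)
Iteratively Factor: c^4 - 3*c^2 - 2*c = (c + 1)*(c^3 - c^2 - 2*c) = (c - 2)*(c + 1)*(c^2 + c) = c*(c - 2)*(c + 1)*(c + 1)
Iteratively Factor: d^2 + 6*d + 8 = (d + 4)*(d + 2)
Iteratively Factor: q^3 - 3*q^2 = (q)*(q^2 - 3*q) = q*(q - 3)*(q)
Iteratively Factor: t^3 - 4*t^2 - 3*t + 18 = (t - 3)*(t^2 - t - 6) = (t - 3)*(t + 2)*(t - 3)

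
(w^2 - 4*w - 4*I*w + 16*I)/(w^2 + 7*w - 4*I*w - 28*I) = (w - 4)/(w + 7)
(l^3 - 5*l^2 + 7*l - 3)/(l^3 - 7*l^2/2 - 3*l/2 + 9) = 2*(l^2 - 2*l + 1)/(2*l^2 - l - 6)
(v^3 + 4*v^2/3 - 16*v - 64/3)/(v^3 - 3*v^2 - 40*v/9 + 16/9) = 3*(v + 4)/(3*v - 1)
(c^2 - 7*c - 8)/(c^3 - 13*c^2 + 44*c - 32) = (c + 1)/(c^2 - 5*c + 4)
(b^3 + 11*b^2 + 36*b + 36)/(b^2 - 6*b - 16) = (b^2 + 9*b + 18)/(b - 8)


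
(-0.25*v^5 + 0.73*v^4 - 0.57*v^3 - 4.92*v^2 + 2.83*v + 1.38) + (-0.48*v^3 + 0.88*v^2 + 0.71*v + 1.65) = -0.25*v^5 + 0.73*v^4 - 1.05*v^3 - 4.04*v^2 + 3.54*v + 3.03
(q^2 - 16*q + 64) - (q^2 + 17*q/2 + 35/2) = 93/2 - 49*q/2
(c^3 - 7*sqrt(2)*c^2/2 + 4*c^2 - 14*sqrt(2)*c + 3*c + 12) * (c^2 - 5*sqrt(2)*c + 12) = c^5 - 17*sqrt(2)*c^4/2 + 4*c^4 - 34*sqrt(2)*c^3 + 50*c^3 - 57*sqrt(2)*c^2 + 200*c^2 - 228*sqrt(2)*c + 36*c + 144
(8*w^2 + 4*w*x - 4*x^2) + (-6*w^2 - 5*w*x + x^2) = 2*w^2 - w*x - 3*x^2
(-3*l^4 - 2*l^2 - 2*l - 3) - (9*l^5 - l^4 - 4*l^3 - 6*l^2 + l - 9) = -9*l^5 - 2*l^4 + 4*l^3 + 4*l^2 - 3*l + 6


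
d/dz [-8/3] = 0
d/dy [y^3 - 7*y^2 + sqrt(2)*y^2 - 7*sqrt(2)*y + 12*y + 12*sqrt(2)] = 3*y^2 - 14*y + 2*sqrt(2)*y - 7*sqrt(2) + 12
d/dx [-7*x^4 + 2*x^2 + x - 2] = -28*x^3 + 4*x + 1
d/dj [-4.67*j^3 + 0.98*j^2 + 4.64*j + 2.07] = -14.01*j^2 + 1.96*j + 4.64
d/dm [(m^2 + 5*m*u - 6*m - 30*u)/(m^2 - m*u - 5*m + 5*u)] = ((-2*m + u + 5)*(m^2 + 5*m*u - 6*m - 30*u) + (2*m + 5*u - 6)*(m^2 - m*u - 5*m + 5*u))/(m^2 - m*u - 5*m + 5*u)^2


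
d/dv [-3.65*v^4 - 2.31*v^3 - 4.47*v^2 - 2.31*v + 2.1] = -14.6*v^3 - 6.93*v^2 - 8.94*v - 2.31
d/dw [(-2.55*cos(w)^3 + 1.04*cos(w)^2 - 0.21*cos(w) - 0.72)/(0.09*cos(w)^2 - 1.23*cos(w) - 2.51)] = (0.2295*cos(w)^4 - 6.273*cos(w)^3 - 17.9412*cos(w)^2 + 5.0912*cos(w) + 0.3585)*sin(w)/(0.0081*cos(w)^4 - 0.2214*cos(w)^3 + 1.0611*cos(w)^2 + 6.1746*cos(w) + 6.3001)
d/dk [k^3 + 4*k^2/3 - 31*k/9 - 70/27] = 3*k^2 + 8*k/3 - 31/9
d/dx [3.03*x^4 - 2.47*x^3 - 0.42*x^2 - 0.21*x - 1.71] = 12.12*x^3 - 7.41*x^2 - 0.84*x - 0.21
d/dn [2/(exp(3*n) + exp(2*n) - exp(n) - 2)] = (-6*exp(2*n) - 4*exp(n) + 2)*exp(n)/(exp(3*n) + exp(2*n) - exp(n) - 2)^2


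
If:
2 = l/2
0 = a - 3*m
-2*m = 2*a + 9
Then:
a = -27/8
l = 4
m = -9/8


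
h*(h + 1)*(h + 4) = h^3 + 5*h^2 + 4*h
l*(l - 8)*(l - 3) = l^3 - 11*l^2 + 24*l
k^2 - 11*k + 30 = (k - 6)*(k - 5)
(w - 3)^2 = w^2 - 6*w + 9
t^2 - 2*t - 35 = (t - 7)*(t + 5)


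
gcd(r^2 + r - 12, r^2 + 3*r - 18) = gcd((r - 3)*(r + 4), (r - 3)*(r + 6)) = r - 3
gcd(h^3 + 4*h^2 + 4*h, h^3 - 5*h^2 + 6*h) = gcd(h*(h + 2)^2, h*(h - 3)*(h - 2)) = h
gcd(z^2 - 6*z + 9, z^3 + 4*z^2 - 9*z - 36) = z - 3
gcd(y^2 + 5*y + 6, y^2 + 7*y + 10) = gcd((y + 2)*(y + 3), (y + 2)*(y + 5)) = y + 2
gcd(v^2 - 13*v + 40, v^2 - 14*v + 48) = v - 8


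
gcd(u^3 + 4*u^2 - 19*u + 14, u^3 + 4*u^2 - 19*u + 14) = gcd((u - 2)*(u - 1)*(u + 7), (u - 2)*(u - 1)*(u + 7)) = u^3 + 4*u^2 - 19*u + 14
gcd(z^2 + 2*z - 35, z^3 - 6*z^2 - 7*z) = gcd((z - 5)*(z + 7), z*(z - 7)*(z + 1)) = 1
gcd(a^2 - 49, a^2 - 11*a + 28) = a - 7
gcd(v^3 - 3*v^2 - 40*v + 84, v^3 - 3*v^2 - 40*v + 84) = v^3 - 3*v^2 - 40*v + 84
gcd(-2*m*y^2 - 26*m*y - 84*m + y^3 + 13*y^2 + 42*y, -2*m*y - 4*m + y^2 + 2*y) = -2*m + y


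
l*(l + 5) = l^2 + 5*l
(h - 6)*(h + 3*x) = h^2 + 3*h*x - 6*h - 18*x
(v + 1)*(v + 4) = v^2 + 5*v + 4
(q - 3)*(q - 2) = q^2 - 5*q + 6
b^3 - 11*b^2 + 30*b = b*(b - 6)*(b - 5)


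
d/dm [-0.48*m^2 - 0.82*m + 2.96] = -0.96*m - 0.82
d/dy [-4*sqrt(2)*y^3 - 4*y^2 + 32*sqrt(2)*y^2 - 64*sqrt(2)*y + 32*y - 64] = -12*sqrt(2)*y^2 - 8*y + 64*sqrt(2)*y - 64*sqrt(2) + 32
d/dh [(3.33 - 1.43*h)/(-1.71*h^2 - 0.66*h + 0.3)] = (-2.4453*h^2 + 11.3886*h + 1.7688)/(2.9241*h^4 + 2.2572*h^3 - 0.5904*h^2 - 0.396*h + 0.09)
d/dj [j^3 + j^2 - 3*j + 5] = 3*j^2 + 2*j - 3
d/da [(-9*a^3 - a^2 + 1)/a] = -18*a - 1 - 1/a^2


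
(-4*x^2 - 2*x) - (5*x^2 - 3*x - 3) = -9*x^2 + x + 3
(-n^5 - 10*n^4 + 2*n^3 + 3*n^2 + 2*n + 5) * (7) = -7*n^5 - 70*n^4 + 14*n^3 + 21*n^2 + 14*n + 35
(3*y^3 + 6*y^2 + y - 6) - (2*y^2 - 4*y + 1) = 3*y^3 + 4*y^2 + 5*y - 7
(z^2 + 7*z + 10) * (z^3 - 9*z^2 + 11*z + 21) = z^5 - 2*z^4 - 42*z^3 + 8*z^2 + 257*z + 210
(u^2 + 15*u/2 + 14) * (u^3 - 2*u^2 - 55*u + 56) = u^5 + 11*u^4/2 - 56*u^3 - 769*u^2/2 - 350*u + 784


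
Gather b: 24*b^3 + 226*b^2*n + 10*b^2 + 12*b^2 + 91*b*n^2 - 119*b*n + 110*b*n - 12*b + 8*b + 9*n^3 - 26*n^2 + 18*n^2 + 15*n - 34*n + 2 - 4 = 24*b^3 + b^2*(226*n + 22) + b*(91*n^2 - 9*n - 4) + 9*n^3 - 8*n^2 - 19*n - 2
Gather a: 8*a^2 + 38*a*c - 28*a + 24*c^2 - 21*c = 8*a^2 + a*(38*c - 28) + 24*c^2 - 21*c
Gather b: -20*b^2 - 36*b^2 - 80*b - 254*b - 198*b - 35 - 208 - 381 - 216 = -56*b^2 - 532*b - 840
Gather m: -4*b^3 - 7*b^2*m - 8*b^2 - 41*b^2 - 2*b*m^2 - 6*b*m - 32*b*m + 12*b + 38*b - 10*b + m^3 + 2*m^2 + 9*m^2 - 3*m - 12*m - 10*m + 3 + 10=-4*b^3 - 49*b^2 + 40*b + m^3 + m^2*(11 - 2*b) + m*(-7*b^2 - 38*b - 25) + 13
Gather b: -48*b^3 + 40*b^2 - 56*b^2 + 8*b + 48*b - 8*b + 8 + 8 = -48*b^3 - 16*b^2 + 48*b + 16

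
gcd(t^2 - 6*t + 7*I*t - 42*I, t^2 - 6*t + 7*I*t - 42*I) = t^2 + t*(-6 + 7*I) - 42*I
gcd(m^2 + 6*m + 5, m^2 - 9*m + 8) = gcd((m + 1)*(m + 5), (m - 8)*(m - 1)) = 1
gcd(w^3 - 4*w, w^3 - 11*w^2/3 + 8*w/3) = w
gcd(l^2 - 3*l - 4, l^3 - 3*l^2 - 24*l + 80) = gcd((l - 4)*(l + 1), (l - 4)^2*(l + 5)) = l - 4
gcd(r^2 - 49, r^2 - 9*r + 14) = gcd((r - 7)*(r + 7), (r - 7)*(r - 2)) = r - 7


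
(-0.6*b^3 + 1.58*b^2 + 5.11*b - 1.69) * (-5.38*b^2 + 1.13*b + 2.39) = 3.228*b^5 - 9.1784*b^4 - 27.1404*b^3 + 18.6427*b^2 + 10.3032*b - 4.0391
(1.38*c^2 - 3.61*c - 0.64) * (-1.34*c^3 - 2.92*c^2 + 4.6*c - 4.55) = -1.8492*c^5 + 0.8078*c^4 + 17.7468*c^3 - 21.0162*c^2 + 13.4815*c + 2.912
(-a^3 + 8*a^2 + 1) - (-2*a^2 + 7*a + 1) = -a^3 + 10*a^2 - 7*a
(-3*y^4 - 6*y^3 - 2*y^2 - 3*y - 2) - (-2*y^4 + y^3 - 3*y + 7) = -y^4 - 7*y^3 - 2*y^2 - 9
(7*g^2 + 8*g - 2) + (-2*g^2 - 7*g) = 5*g^2 + g - 2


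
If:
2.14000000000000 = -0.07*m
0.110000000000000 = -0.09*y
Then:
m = -30.57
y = -1.22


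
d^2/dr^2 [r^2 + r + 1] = 2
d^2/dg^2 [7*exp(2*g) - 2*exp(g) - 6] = (28*exp(g) - 2)*exp(g)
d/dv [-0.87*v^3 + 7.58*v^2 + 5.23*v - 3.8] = -2.61*v^2 + 15.16*v + 5.23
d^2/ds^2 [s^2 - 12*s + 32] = 2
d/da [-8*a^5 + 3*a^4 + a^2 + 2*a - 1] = -40*a^4 + 12*a^3 + 2*a + 2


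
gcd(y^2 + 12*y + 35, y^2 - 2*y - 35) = y + 5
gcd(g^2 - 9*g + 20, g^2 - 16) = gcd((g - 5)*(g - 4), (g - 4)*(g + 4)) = g - 4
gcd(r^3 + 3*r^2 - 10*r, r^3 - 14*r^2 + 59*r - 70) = r - 2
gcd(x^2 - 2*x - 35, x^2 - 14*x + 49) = x - 7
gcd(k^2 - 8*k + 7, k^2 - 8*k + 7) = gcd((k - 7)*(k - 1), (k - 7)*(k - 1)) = k^2 - 8*k + 7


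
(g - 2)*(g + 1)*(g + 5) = g^3 + 4*g^2 - 7*g - 10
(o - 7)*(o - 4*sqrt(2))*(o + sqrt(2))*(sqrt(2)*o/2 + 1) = sqrt(2)*o^4/2 - 7*sqrt(2)*o^3/2 - 2*o^3 - 7*sqrt(2)*o^2 + 14*o^2 - 8*o + 49*sqrt(2)*o + 56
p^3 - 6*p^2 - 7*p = p*(p - 7)*(p + 1)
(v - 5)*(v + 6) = v^2 + v - 30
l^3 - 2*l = l*(l - sqrt(2))*(l + sqrt(2))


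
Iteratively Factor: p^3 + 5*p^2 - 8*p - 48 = (p - 3)*(p^2 + 8*p + 16) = (p - 3)*(p + 4)*(p + 4)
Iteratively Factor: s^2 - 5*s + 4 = (s - 1)*(s - 4)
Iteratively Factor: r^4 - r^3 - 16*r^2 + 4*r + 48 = (r + 2)*(r^3 - 3*r^2 - 10*r + 24) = (r - 4)*(r + 2)*(r^2 + r - 6) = (r - 4)*(r + 2)*(r + 3)*(r - 2)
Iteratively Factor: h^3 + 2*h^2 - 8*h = (h - 2)*(h^2 + 4*h) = (h - 2)*(h + 4)*(h)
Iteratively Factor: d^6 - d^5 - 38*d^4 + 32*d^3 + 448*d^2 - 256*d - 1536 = (d - 4)*(d^5 + 3*d^4 - 26*d^3 - 72*d^2 + 160*d + 384) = (d - 4)*(d + 4)*(d^4 - d^3 - 22*d^2 + 16*d + 96) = (d - 4)*(d + 4)^2*(d^3 - 5*d^2 - 2*d + 24) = (d - 4)^2*(d + 4)^2*(d^2 - d - 6) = (d - 4)^2*(d - 3)*(d + 4)^2*(d + 2)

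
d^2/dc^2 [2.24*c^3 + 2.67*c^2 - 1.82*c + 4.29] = 13.44*c + 5.34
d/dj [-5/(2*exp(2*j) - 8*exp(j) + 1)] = 20*(exp(j) - 2)*exp(j)/(2*exp(2*j) - 8*exp(j) + 1)^2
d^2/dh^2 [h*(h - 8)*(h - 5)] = 6*h - 26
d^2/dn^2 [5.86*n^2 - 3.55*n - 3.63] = 11.7200000000000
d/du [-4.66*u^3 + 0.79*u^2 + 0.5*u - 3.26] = -13.98*u^2 + 1.58*u + 0.5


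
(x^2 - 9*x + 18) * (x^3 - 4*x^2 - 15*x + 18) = x^5 - 13*x^4 + 39*x^3 + 81*x^2 - 432*x + 324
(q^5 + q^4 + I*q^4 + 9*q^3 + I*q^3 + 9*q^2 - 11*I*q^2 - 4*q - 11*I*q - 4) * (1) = q^5 + q^4 + I*q^4 + 9*q^3 + I*q^3 + 9*q^2 - 11*I*q^2 - 4*q - 11*I*q - 4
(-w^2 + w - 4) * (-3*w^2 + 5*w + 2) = 3*w^4 - 8*w^3 + 15*w^2 - 18*w - 8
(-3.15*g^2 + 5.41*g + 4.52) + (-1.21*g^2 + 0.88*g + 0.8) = -4.36*g^2 + 6.29*g + 5.32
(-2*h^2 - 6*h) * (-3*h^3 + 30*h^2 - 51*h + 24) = 6*h^5 - 42*h^4 - 78*h^3 + 258*h^2 - 144*h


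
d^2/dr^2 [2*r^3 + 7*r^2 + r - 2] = 12*r + 14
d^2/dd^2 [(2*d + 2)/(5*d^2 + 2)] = 20*(20*d^2*(d + 1) - (3*d + 1)*(5*d^2 + 2))/(5*d^2 + 2)^3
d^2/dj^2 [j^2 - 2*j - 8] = 2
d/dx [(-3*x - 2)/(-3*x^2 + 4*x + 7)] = (-9*x^2 - 12*x - 13)/(9*x^4 - 24*x^3 - 26*x^2 + 56*x + 49)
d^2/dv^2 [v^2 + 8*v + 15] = 2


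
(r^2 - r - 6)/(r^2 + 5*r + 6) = (r - 3)/(r + 3)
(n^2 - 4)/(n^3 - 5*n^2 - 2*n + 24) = (n - 2)/(n^2 - 7*n + 12)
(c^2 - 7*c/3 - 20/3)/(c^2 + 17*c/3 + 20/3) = (c - 4)/(c + 4)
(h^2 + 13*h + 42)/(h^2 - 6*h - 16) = (h^2 + 13*h + 42)/(h^2 - 6*h - 16)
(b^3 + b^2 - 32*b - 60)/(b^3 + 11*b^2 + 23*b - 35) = (b^2 - 4*b - 12)/(b^2 + 6*b - 7)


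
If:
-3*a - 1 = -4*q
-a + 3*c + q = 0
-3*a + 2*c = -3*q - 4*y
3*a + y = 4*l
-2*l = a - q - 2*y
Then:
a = 1/49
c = -4/49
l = -1/49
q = 13/49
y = -1/7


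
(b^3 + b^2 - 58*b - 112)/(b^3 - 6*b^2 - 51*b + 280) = (b + 2)/(b - 5)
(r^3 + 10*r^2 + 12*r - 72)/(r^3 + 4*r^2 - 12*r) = (r + 6)/r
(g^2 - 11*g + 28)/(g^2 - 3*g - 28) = (g - 4)/(g + 4)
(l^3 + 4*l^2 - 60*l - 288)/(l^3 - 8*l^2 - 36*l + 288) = (l + 6)/(l - 6)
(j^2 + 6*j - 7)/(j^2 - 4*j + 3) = (j + 7)/(j - 3)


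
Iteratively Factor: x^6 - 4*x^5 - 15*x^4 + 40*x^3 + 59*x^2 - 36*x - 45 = (x - 5)*(x^5 + x^4 - 10*x^3 - 10*x^2 + 9*x + 9) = (x - 5)*(x - 3)*(x^4 + 4*x^3 + 2*x^2 - 4*x - 3) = (x - 5)*(x - 3)*(x - 1)*(x^3 + 5*x^2 + 7*x + 3) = (x - 5)*(x - 3)*(x - 1)*(x + 1)*(x^2 + 4*x + 3) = (x - 5)*(x - 3)*(x - 1)*(x + 1)*(x + 3)*(x + 1)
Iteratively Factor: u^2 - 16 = (u - 4)*(u + 4)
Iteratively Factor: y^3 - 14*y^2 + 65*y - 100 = (y - 5)*(y^2 - 9*y + 20) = (y - 5)^2*(y - 4)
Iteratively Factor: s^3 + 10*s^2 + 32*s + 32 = (s + 4)*(s^2 + 6*s + 8) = (s + 4)^2*(s + 2)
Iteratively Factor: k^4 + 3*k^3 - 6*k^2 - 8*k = (k + 1)*(k^3 + 2*k^2 - 8*k) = k*(k + 1)*(k^2 + 2*k - 8) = k*(k - 2)*(k + 1)*(k + 4)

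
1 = 1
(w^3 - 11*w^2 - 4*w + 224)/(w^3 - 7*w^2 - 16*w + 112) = (w - 8)/(w - 4)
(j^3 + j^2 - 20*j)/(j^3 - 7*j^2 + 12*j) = (j + 5)/(j - 3)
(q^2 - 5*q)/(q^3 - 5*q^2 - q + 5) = q/(q^2 - 1)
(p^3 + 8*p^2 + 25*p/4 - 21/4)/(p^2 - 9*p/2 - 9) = (2*p^2 + 13*p - 7)/(2*(p - 6))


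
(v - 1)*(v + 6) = v^2 + 5*v - 6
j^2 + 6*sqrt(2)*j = j*(j + 6*sqrt(2))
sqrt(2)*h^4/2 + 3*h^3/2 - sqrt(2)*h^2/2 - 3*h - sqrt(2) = (h - sqrt(2))*(h + sqrt(2)/2)*(h + sqrt(2))*(sqrt(2)*h/2 + 1)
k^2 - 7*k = k*(k - 7)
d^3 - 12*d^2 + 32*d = d*(d - 8)*(d - 4)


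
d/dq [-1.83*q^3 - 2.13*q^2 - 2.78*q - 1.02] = -5.49*q^2 - 4.26*q - 2.78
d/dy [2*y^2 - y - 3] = 4*y - 1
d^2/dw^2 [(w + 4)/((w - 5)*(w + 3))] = 2*(w^3 + 12*w^2 + 21*w + 46)/(w^6 - 6*w^5 - 33*w^4 + 172*w^3 + 495*w^2 - 1350*w - 3375)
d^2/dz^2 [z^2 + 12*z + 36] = 2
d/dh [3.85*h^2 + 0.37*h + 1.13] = 7.7*h + 0.37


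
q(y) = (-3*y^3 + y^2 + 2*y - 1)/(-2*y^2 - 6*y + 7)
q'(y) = (4*y + 6)*(-3*y^3 + y^2 + 2*y - 1)/(-2*y^2 - 6*y + 7)^2 + (-9*y^2 + 2*y + 2)/(-2*y^2 - 6*y + 7) = (6*y^4 + 36*y^3 - 65*y^2 + 10*y + 8)/(4*y^4 + 24*y^3 + 8*y^2 - 84*y + 49)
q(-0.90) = 0.02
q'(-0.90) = -0.65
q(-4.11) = -101.66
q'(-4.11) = -425.15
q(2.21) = 1.50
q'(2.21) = 0.95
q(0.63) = -0.04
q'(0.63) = -0.26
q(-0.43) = -0.16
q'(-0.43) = -0.13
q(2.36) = 1.65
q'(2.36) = 0.98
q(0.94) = 1.79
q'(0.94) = -32.86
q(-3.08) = 13.83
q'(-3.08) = -27.19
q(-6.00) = -23.14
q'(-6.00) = -2.84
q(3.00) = 2.31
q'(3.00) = 1.08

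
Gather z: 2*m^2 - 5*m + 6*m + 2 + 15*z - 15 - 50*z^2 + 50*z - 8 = 2*m^2 + m - 50*z^2 + 65*z - 21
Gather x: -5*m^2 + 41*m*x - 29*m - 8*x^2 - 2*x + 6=-5*m^2 - 29*m - 8*x^2 + x*(41*m - 2) + 6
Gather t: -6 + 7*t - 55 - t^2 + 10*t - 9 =-t^2 + 17*t - 70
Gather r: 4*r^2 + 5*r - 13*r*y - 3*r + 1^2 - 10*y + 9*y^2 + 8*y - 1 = 4*r^2 + r*(2 - 13*y) + 9*y^2 - 2*y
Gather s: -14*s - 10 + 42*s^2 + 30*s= 42*s^2 + 16*s - 10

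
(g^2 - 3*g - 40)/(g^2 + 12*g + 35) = (g - 8)/(g + 7)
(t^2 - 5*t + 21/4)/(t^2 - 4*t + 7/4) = (2*t - 3)/(2*t - 1)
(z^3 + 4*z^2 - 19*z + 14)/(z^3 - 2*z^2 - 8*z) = (-z^3 - 4*z^2 + 19*z - 14)/(z*(-z^2 + 2*z + 8))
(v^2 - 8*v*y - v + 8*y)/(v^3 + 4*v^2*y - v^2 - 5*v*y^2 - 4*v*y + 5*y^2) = (-v + 8*y)/(-v^2 - 4*v*y + 5*y^2)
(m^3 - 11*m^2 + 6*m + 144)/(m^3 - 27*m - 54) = (m - 8)/(m + 3)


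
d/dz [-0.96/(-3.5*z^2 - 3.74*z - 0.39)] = (-6.72*z - 3.5904)/(3.5*z^2 + 3.74*z + 0.39)^2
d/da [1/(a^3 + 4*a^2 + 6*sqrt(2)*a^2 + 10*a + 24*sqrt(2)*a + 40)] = (-3*a^2 - 12*sqrt(2)*a - 8*a - 24*sqrt(2) - 10)/(a^3 + 4*a^2 + 6*sqrt(2)*a^2 + 10*a + 24*sqrt(2)*a + 40)^2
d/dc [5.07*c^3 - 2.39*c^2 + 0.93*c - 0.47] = 15.21*c^2 - 4.78*c + 0.93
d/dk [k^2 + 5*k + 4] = 2*k + 5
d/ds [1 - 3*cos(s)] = 3*sin(s)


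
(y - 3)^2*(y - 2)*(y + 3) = y^4 - 5*y^3 - 3*y^2 + 45*y - 54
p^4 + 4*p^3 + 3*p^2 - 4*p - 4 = (p - 1)*(p + 1)*(p + 2)^2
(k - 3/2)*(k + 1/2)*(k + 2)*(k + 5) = k^4 + 6*k^3 + 9*k^2/4 - 61*k/4 - 15/2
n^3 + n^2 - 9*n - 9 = (n - 3)*(n + 1)*(n + 3)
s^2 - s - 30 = (s - 6)*(s + 5)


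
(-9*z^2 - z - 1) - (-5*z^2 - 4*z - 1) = -4*z^2 + 3*z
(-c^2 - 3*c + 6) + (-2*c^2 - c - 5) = -3*c^2 - 4*c + 1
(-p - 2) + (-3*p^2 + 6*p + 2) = -3*p^2 + 5*p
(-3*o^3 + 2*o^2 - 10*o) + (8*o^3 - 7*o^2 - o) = 5*o^3 - 5*o^2 - 11*o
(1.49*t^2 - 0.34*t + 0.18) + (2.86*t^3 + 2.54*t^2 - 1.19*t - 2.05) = 2.86*t^3 + 4.03*t^2 - 1.53*t - 1.87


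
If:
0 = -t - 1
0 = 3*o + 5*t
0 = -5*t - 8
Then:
No Solution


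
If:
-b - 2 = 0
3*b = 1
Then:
No Solution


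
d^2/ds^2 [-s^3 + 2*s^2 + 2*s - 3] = 4 - 6*s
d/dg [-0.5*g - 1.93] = -0.500000000000000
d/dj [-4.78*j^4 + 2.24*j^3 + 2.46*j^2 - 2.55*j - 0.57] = -19.12*j^3 + 6.72*j^2 + 4.92*j - 2.55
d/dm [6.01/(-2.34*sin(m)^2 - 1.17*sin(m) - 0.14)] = (28.1268*sin(m) + 7.0317)*cos(m)/(2.34*sin(m)^2 + 1.17*sin(m) + 0.14)^2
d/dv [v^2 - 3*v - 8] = 2*v - 3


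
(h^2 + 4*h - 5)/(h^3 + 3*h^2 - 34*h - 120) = (h - 1)/(h^2 - 2*h - 24)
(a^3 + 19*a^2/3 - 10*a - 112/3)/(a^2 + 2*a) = a + 13/3 - 56/(3*a)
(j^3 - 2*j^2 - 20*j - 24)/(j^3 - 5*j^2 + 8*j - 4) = (j^3 - 2*j^2 - 20*j - 24)/(j^3 - 5*j^2 + 8*j - 4)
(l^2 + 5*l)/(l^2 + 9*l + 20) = l/(l + 4)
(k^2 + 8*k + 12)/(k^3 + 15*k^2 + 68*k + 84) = 1/(k + 7)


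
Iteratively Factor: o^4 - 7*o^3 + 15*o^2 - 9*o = (o - 3)*(o^3 - 4*o^2 + 3*o) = (o - 3)*(o - 1)*(o^2 - 3*o) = (o - 3)^2*(o - 1)*(o)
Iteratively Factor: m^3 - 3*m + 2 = (m + 2)*(m^2 - 2*m + 1) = (m - 1)*(m + 2)*(m - 1)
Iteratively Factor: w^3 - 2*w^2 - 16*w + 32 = (w + 4)*(w^2 - 6*w + 8) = (w - 4)*(w + 4)*(w - 2)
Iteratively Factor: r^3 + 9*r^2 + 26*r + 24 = (r + 4)*(r^2 + 5*r + 6) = (r + 2)*(r + 4)*(r + 3)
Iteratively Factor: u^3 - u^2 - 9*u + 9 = (u + 3)*(u^2 - 4*u + 3) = (u - 1)*(u + 3)*(u - 3)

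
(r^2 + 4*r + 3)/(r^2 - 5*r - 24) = (r + 1)/(r - 8)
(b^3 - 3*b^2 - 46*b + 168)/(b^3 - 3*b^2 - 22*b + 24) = (b^2 + 3*b - 28)/(b^2 + 3*b - 4)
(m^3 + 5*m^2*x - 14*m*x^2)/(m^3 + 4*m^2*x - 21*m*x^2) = (-m + 2*x)/(-m + 3*x)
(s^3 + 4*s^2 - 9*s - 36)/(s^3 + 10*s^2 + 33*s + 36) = (s - 3)/(s + 3)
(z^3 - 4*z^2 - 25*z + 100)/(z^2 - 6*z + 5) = (z^2 + z - 20)/(z - 1)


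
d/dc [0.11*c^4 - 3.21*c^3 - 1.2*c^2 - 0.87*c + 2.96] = 0.44*c^3 - 9.63*c^2 - 2.4*c - 0.87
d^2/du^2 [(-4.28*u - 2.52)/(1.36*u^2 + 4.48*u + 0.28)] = (-(2.72*u + 4.48)*(4.28*u + 2.52)*(5.44*u + 8.96) + (34.9248*u + 45.2032)*(1.36*u^2 + 4.48*u + 0.28))/(1.36*u^2 + 4.48*u + 0.28)^3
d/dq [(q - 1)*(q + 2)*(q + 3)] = 3*q^2 + 8*q + 1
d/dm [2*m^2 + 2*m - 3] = 4*m + 2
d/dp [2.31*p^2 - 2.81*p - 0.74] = 4.62*p - 2.81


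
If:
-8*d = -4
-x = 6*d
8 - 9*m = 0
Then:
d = 1/2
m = 8/9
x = -3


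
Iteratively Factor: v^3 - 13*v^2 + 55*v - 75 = (v - 5)*(v^2 - 8*v + 15) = (v - 5)*(v - 3)*(v - 5)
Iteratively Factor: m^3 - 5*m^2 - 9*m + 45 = (m - 5)*(m^2 - 9) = (m - 5)*(m + 3)*(m - 3)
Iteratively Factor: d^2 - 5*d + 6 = (d - 3)*(d - 2)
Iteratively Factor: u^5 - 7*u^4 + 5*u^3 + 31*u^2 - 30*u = (u - 3)*(u^4 - 4*u^3 - 7*u^2 + 10*u) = (u - 5)*(u - 3)*(u^3 + u^2 - 2*u) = (u - 5)*(u - 3)*(u - 1)*(u^2 + 2*u) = u*(u - 5)*(u - 3)*(u - 1)*(u + 2)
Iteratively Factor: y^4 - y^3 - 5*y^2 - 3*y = (y)*(y^3 - y^2 - 5*y - 3) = y*(y + 1)*(y^2 - 2*y - 3) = y*(y + 1)^2*(y - 3)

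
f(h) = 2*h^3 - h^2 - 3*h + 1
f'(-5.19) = 169.00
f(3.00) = 37.00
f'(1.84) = 13.63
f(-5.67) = -378.71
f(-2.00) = -13.00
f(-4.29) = -162.44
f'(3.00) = 45.00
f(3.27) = 50.43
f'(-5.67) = 201.23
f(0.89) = -1.05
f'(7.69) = 336.44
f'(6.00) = 201.00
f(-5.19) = -289.96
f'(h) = 6*h^2 - 2*h - 3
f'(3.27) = 54.62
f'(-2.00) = 25.00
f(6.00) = 379.00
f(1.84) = 4.55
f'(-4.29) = 116.00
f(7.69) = 828.31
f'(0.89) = -0.03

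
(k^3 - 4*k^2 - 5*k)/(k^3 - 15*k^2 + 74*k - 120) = k*(k + 1)/(k^2 - 10*k + 24)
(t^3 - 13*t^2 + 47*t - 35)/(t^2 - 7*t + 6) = (t^2 - 12*t + 35)/(t - 6)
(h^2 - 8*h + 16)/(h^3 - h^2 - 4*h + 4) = (h^2 - 8*h + 16)/(h^3 - h^2 - 4*h + 4)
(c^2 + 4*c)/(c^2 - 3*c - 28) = c/(c - 7)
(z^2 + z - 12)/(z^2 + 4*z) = (z - 3)/z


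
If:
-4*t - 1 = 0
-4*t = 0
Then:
No Solution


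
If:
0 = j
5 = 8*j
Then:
No Solution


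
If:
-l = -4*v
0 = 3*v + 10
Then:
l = -40/3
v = -10/3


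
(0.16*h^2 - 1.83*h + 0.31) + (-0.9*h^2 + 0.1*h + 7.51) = -0.74*h^2 - 1.73*h + 7.82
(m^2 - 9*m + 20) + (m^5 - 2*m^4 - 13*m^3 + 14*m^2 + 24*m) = m^5 - 2*m^4 - 13*m^3 + 15*m^2 + 15*m + 20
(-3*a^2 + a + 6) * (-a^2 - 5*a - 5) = 3*a^4 + 14*a^3 + 4*a^2 - 35*a - 30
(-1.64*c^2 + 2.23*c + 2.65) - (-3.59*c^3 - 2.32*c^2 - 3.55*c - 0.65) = 3.59*c^3 + 0.68*c^2 + 5.78*c + 3.3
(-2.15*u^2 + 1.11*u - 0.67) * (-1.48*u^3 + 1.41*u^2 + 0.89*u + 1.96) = 3.182*u^5 - 4.6743*u^4 + 0.6432*u^3 - 4.1708*u^2 + 1.5793*u - 1.3132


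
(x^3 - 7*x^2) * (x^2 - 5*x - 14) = x^5 - 12*x^4 + 21*x^3 + 98*x^2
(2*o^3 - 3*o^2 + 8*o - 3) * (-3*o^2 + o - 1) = -6*o^5 + 11*o^4 - 29*o^3 + 20*o^2 - 11*o + 3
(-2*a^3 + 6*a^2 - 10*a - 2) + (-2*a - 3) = -2*a^3 + 6*a^2 - 12*a - 5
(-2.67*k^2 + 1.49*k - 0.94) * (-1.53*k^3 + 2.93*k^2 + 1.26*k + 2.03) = 4.0851*k^5 - 10.1028*k^4 + 2.4397*k^3 - 6.2969*k^2 + 1.8403*k - 1.9082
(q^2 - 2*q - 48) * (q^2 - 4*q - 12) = q^4 - 6*q^3 - 52*q^2 + 216*q + 576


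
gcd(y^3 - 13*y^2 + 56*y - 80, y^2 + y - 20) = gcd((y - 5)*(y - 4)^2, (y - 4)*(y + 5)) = y - 4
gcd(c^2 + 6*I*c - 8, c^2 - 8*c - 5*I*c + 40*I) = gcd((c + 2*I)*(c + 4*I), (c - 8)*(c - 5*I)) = 1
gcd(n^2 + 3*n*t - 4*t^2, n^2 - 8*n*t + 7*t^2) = -n + t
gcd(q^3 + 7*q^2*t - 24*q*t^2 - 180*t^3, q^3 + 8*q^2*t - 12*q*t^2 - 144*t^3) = q^2 + 12*q*t + 36*t^2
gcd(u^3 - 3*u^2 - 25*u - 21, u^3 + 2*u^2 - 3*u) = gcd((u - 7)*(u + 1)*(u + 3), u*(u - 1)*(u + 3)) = u + 3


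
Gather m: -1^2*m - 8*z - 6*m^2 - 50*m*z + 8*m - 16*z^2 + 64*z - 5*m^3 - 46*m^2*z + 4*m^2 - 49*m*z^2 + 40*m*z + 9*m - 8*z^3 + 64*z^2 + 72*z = -5*m^3 + m^2*(-46*z - 2) + m*(-49*z^2 - 10*z + 16) - 8*z^3 + 48*z^2 + 128*z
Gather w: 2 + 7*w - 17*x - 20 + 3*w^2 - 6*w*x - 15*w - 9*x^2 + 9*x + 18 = 3*w^2 + w*(-6*x - 8) - 9*x^2 - 8*x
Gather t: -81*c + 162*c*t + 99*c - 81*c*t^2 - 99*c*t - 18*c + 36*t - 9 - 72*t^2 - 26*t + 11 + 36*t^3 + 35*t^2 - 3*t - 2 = 36*t^3 + t^2*(-81*c - 37) + t*(63*c + 7)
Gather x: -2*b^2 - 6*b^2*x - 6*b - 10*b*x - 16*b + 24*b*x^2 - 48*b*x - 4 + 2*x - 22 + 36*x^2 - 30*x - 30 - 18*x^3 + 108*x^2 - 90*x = -2*b^2 - 22*b - 18*x^3 + x^2*(24*b + 144) + x*(-6*b^2 - 58*b - 118) - 56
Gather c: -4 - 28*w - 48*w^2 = -48*w^2 - 28*w - 4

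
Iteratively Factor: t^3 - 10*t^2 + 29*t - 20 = (t - 4)*(t^2 - 6*t + 5) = (t - 5)*(t - 4)*(t - 1)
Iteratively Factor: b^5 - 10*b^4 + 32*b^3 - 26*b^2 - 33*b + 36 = (b - 1)*(b^4 - 9*b^3 + 23*b^2 - 3*b - 36) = (b - 3)*(b - 1)*(b^3 - 6*b^2 + 5*b + 12) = (b - 4)*(b - 3)*(b - 1)*(b^2 - 2*b - 3) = (b - 4)*(b - 3)*(b - 1)*(b + 1)*(b - 3)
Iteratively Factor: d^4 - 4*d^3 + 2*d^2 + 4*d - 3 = (d + 1)*(d^3 - 5*d^2 + 7*d - 3) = (d - 1)*(d + 1)*(d^2 - 4*d + 3) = (d - 3)*(d - 1)*(d + 1)*(d - 1)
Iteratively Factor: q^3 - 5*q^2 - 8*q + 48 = (q - 4)*(q^2 - q - 12) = (q - 4)*(q + 3)*(q - 4)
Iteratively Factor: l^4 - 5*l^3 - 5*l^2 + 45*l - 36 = (l - 4)*(l^3 - l^2 - 9*l + 9) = (l - 4)*(l - 3)*(l^2 + 2*l - 3) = (l - 4)*(l - 3)*(l - 1)*(l + 3)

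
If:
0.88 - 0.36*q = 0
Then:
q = 2.44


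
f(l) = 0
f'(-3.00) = 0.00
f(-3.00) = 0.00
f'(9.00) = 0.00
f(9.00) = 0.00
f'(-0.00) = 0.00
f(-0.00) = 0.00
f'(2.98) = 0.00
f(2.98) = 0.00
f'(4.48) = 0.00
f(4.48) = 0.00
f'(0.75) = 0.00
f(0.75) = 0.00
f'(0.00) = 0.00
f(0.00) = 0.00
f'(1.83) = 0.00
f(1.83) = 0.00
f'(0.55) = 0.00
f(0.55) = 0.00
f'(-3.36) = 0.00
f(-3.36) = 0.00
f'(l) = 0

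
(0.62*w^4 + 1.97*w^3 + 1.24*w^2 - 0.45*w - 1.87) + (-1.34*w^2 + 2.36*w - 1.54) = 0.62*w^4 + 1.97*w^3 - 0.1*w^2 + 1.91*w - 3.41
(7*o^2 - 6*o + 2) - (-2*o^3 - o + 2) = 2*o^3 + 7*o^2 - 5*o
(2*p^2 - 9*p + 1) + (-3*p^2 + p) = -p^2 - 8*p + 1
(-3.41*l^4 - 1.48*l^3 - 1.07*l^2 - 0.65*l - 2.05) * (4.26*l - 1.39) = -14.5266*l^5 - 1.5649*l^4 - 2.501*l^3 - 1.2817*l^2 - 7.8295*l + 2.8495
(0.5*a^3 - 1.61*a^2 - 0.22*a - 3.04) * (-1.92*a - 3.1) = -0.96*a^4 + 1.5412*a^3 + 5.4134*a^2 + 6.5188*a + 9.424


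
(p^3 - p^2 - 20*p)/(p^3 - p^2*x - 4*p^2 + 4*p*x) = (p^2 - p - 20)/(p^2 - p*x - 4*p + 4*x)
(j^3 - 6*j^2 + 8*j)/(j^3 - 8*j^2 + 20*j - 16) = j/(j - 2)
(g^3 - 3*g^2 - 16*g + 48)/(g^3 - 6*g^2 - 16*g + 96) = (g - 3)/(g - 6)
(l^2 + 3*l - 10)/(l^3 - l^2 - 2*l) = (l + 5)/(l*(l + 1))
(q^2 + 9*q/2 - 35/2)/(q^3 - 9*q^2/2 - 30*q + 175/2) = (q + 7)/(q^2 - 2*q - 35)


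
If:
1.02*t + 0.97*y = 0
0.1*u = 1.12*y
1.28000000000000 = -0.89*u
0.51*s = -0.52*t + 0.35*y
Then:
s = -0.21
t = 0.12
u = -1.44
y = -0.13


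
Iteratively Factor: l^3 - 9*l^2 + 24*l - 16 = (l - 4)*(l^2 - 5*l + 4) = (l - 4)*(l - 1)*(l - 4)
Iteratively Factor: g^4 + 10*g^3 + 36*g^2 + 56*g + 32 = (g + 2)*(g^3 + 8*g^2 + 20*g + 16) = (g + 2)^2*(g^2 + 6*g + 8) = (g + 2)^3*(g + 4)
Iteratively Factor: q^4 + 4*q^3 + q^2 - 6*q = (q + 3)*(q^3 + q^2 - 2*q) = q*(q + 3)*(q^2 + q - 2) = q*(q - 1)*(q + 3)*(q + 2)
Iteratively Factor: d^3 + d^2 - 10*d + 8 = (d - 2)*(d^2 + 3*d - 4) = (d - 2)*(d - 1)*(d + 4)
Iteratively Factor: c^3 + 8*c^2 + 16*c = (c + 4)*(c^2 + 4*c) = c*(c + 4)*(c + 4)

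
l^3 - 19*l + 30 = (l - 3)*(l - 2)*(l + 5)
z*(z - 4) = z^2 - 4*z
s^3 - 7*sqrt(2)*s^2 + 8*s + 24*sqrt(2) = (s - 6*sqrt(2))*(s - 2*sqrt(2))*(s + sqrt(2))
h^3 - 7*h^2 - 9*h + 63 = (h - 7)*(h - 3)*(h + 3)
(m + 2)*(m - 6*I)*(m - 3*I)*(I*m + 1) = I*m^4 + 10*m^3 + 2*I*m^3 + 20*m^2 - 27*I*m^2 - 18*m - 54*I*m - 36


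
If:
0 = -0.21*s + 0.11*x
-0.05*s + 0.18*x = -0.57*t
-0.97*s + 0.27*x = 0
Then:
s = 0.00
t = 0.00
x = 0.00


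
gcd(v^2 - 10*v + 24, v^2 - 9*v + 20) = v - 4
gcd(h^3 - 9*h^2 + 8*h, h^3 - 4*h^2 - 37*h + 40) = h^2 - 9*h + 8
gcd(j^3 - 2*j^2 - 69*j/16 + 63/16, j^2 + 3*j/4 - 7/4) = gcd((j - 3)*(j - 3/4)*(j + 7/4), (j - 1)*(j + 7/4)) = j + 7/4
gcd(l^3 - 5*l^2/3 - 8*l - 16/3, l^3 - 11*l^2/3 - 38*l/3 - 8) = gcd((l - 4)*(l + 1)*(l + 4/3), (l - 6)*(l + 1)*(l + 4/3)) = l^2 + 7*l/3 + 4/3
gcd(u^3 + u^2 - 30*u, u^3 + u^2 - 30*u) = u^3 + u^2 - 30*u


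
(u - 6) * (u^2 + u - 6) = u^3 - 5*u^2 - 12*u + 36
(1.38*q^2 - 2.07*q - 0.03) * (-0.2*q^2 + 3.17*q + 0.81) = -0.276*q^4 + 4.7886*q^3 - 5.4381*q^2 - 1.7718*q - 0.0243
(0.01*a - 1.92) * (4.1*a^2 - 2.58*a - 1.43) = 0.041*a^3 - 7.8978*a^2 + 4.9393*a + 2.7456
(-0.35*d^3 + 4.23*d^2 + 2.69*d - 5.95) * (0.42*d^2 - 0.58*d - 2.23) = -0.147*d^5 + 1.9796*d^4 - 0.5431*d^3 - 13.4921*d^2 - 2.5477*d + 13.2685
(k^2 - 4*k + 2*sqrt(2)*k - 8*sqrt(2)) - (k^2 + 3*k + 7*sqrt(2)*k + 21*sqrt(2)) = -5*sqrt(2)*k - 7*k - 29*sqrt(2)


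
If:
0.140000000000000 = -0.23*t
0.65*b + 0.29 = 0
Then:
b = -0.45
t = -0.61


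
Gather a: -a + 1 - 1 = -a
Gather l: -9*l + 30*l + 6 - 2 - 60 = 21*l - 56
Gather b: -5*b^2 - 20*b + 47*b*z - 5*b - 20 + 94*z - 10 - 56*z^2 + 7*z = -5*b^2 + b*(47*z - 25) - 56*z^2 + 101*z - 30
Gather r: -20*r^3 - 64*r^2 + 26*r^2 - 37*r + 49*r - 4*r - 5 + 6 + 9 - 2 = -20*r^3 - 38*r^2 + 8*r + 8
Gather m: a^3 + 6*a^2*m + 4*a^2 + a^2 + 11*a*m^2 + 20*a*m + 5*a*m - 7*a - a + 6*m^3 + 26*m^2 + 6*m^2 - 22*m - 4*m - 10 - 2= a^3 + 5*a^2 - 8*a + 6*m^3 + m^2*(11*a + 32) + m*(6*a^2 + 25*a - 26) - 12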